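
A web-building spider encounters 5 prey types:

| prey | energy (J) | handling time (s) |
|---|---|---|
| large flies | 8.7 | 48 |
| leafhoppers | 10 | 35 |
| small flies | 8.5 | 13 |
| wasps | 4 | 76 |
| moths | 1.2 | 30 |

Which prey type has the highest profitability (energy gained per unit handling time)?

In descending order of E/h:
small flies: 8.5/13 = 0.654 J/s
leafhoppers: 10/35 = 0.286 J/s
large flies: 8.7/48 = 0.181 J/s
wasps: 4/76 = 0.0526 J/s
moths: 1.2/30 = 0.04 J/s

small flies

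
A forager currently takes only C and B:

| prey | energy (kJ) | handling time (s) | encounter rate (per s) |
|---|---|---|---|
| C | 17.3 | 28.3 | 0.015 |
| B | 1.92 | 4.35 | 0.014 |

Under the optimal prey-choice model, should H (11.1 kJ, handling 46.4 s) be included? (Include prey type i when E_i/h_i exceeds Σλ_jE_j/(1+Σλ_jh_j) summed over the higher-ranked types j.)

Current rate: (0.015×17.3 + 0.014×1.92)/(1 + 0.015×28.3 + 0.014×4.35) = 0.1928 kJ/s.
Profitability of H: 11.1/46.4 = 0.2392 kJ/s.
Since 0.2392 > R, including H increases the long-run rate.

Yes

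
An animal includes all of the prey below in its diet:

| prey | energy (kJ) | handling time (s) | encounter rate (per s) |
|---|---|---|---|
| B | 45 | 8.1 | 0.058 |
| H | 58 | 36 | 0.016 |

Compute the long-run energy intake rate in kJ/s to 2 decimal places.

1.73 kJ/s

R = (0.058×45 + 0.016×58) / (1 + 0.058×8.1 + 0.016×36) = 3.538/2.046 = 1.729 kJ/s.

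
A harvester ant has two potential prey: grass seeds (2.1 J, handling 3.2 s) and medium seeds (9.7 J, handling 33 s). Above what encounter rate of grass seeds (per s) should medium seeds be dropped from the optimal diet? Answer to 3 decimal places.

At the threshold, the rate on grass seeds alone equals the profitability of medium seeds: λ·2.1/(1 + λ·3.2) = 9.7/33 = 0.2939.
Rearranging, λ(2.1 − 0.2939×3.2) = 0.2939, so λ = 0.2939/1.159 = 0.2535 per s.

0.254 per s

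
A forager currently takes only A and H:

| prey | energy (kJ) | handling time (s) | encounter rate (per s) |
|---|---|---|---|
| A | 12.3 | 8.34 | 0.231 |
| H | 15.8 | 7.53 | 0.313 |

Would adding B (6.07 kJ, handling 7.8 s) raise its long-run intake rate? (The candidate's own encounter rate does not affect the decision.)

No

On A and H alone, R = ΣλE/(1+Σλh) = 7.787/5.283 = 1.474 kJ/s.
Profitability of B: 6.07/7.8 = 0.7782 kJ/s.
Since 0.7782 < R, time spent handling B is better spent searching.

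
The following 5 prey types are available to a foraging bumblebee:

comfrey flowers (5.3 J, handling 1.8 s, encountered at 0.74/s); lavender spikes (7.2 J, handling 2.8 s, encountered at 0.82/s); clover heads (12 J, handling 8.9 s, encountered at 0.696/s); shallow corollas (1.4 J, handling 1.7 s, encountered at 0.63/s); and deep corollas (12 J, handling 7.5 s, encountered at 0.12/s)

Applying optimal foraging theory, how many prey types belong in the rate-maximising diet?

E/h in descending order: comfrey flowers 2.94, lavender spikes 2.57, deep corollas 1.6, clover heads 1.35, shallow corollas 0.824 J/s. The optimal diet is the largest prefix of this list for which every included type satisfies E_i/h_i > R on the types above it.
Rate on top 1: 1.682. lavender spikes: 2.57 > 1.682 → include.
Rate on top 2: 2.123. deep corollas: 1.6 < 2.123 → exclude; stop.
Optimal diet: comfrey flowers, lavender spikes — 2 of 5 types.

2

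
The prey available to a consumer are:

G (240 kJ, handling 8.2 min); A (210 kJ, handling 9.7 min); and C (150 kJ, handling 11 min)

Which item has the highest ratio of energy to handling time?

G

In descending order of E/h:
G: 240/8.2 = 29.3 kJ/min
A: 210/9.7 = 21.6 kJ/min
C: 150/11 = 13.6 kJ/min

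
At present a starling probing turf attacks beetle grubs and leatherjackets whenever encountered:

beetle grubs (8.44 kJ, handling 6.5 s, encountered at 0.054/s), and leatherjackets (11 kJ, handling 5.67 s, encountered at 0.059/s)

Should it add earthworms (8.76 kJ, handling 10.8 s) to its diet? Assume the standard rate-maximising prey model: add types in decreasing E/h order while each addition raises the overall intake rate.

Yes

Intake rate on the current diet: R = (0.054×8.44 + 0.059×11) / (1 + 0.054×6.5 + 0.059×5.67) = 1.105/1.686 = 0.6554 kJ/s.
Profitability of earthworms: 8.76/10.8 = 0.8111 kJ/s.
Since 0.8111 > R, including earthworms increases the long-run rate.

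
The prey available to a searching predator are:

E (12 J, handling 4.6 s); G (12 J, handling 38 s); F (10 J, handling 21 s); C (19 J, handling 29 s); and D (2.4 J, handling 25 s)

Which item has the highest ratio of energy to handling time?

In descending order of E/h:
E: 12/4.6 = 2.61 J/s
C: 19/29 = 0.655 J/s
F: 10/21 = 0.476 J/s
G: 12/38 = 0.316 J/s
D: 2.4/25 = 0.096 J/s

E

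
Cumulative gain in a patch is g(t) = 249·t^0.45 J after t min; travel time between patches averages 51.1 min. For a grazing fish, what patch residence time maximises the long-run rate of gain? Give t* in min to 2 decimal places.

41.81 min

Optimal t* satisfies g'(t*) = g(t*)/(T + t*).
g'(t) = 0.45·249·t^-0.55. Setting 0.45·249·t^-0.55 = 249·t^0.45/(51.1+t) gives 0.45(51.1+t) = t, so 0.55·t = 0.45×51.1.
t* = 0.45×51.1/0.55 = 41.81 min.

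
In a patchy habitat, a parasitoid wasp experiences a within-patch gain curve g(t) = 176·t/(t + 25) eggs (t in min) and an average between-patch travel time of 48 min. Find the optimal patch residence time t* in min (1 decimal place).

34.6 min

By the marginal value theorem, leave when the instantaneous gain rate g'(t) equals the habitat-wide average g(t)/(T + t).
g'(t) = 176·25/(t + 25)². Setting 176·25/(t+25)² = 176t/[(t+25)(48+t)] gives 25(48+t) = t(t+25), so t² = 25×48 = 1200.
t* = √1200 = 34.64 min.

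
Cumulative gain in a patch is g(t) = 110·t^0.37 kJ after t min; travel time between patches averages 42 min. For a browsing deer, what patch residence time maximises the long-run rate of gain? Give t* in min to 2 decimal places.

24.67 min

Optimal t* satisfies g'(t*) = g(t*)/(T + t*).
g'(t) = 0.37·110·t^-0.63. Setting 0.37·110·t^-0.63 = 110·t^0.37/(42+t) gives 0.37(42+t) = t, so 0.63·t = 0.37×42.
t* = 0.37×42/0.63 = 24.67 min.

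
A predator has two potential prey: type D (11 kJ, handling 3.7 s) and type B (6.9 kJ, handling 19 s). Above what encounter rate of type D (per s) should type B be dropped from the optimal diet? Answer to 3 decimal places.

0.038 per s

Drop type B once their profitability E₂/h₂ falls below the rate achievable on type D alone: E₂/h₂ = λE₁/(1 + λh₁).
Solve for λ: λE₁h₂ = E₂(1 + λh₁) → λ(E₁h₂ − E₂h₁) = E₂ → λ = E₂/(E₁h₂ − E₂h₁).
λ = 6.9/(11×19 − 6.9×3.7) = 6.9/183.5 = 0.03761 per s.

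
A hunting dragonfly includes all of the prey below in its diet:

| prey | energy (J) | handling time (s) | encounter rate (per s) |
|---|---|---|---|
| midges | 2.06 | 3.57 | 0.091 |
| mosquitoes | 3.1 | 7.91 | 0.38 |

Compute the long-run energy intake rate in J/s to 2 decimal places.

R = (0.091×2.06 + 0.38×3.1) / (1 + 0.091×3.57 + 0.38×7.91) = 1.365/4.331 = 0.3153 J/s.

0.32 J/s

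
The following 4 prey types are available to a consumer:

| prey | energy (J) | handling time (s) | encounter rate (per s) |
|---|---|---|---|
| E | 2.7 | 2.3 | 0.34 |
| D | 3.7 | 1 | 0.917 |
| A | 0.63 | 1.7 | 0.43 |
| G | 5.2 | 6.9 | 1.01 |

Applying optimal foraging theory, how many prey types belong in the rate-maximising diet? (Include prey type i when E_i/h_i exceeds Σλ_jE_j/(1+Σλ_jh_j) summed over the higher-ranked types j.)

E/h in descending order: D 3.7, E 1.17, G 0.754, A 0.371 J/s. The optimal diet is the largest prefix of this list for which every included type satisfies E_i/h_i > R on the types above it.
Rate on top 1: 1.77. E: 1.17 < 1.77 → exclude; stop.
Optimal diet: D — 1 of 4 types.

1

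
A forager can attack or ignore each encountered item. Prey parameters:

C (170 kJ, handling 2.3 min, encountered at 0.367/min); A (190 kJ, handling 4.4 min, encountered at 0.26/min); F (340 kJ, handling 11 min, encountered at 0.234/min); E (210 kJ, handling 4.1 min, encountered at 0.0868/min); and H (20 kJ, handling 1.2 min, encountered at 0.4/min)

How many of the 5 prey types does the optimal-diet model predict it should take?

3

E/h in descending order: C 73.9, E 51.2, A 43.2, F 30.9, H 16.7 kJ/min. The optimal diet is the largest prefix of this list for which every included type satisfies E_i/h_i > R on the types above it.
Rate on top 1: 33.83. E: 51.2 > 33.83 → include.
Rate on top 2: 36.64. A: 43.2 > 36.64 → include.
Rate on top 3: 38.88. F: 30.9 < 38.88 → exclude; stop.
Optimal diet: C, E, A — 3 of 5 types.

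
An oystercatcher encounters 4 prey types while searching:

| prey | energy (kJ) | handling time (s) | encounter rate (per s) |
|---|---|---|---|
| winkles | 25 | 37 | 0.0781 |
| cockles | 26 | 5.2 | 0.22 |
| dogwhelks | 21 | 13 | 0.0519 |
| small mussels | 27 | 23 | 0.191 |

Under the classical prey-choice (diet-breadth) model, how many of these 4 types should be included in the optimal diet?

1

E/h in descending order: cockles 5, dogwhelks 1.62, small mussels 1.17, winkles 0.676 kJ/s. The optimal diet is the largest prefix of this list for which every included type satisfies E_i/h_i > R on the types above it.
Rate on top 1: 2.668. dogwhelks: 1.62 < 2.668 → exclude; stop.
Optimal diet: cockles — 1 of 4 types.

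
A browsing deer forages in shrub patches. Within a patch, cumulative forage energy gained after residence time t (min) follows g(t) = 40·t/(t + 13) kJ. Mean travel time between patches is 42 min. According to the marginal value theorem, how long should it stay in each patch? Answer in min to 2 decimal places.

Maximise g(t)/(T+t): set derivative to zero → g'(t)(T+t) = g(t).
g'(t) = 40·13/(t + 13)². Setting 40·13/(t+13)² = 40t/[(t+13)(42+t)] gives 13(42+t) = t(t+13), so t² = 13×42 = 546.
t* = √546 = 23.37 min.

23.37 min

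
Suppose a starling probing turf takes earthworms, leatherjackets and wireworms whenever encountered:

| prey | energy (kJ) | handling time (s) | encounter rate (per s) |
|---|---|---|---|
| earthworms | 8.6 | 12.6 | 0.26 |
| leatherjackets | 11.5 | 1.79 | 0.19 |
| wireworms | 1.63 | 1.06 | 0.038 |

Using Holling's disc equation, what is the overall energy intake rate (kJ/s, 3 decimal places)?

0.963 kJ/s

R = Σλ_iE_i / (1 + Σλ_ih_i)
Numerator: 0.26×8.6 + 0.19×11.5 + 0.038×1.63 = 4.483
Denominator: 1 + 0.26×12.6 + 0.19×1.79 + 0.038×1.06 = 4.656
R = 4.483/4.656 = 0.9628 kJ/s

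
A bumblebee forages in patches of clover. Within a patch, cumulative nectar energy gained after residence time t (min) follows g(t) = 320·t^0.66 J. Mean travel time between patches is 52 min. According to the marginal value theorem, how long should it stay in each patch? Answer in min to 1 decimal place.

100.9 min

Maximise g(t)/(T+t): set derivative to zero → g'(t)(T+t) = g(t).
g'(t) = 0.66·320·t^-0.34. Setting 0.66·320·t^-0.34 = 320·t^0.66/(52+t) gives 0.66(52+t) = t, so 0.34·t = 0.66×52.
t* = 0.66×52/0.34 = 100.9 min.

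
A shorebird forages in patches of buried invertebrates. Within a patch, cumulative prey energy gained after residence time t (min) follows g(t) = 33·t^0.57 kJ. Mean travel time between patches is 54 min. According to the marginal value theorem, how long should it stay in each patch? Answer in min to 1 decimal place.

71.6 min

Maximise g(t)/(T+t): set derivative to zero → g'(t)(T+t) = g(t).
g'(t) = 0.57·33·t^-0.43. Setting 0.57·33·t^-0.43 = 33·t^0.57/(54+t) gives 0.57(54+t) = t, so 0.43·t = 0.57×54.
t* = 0.57×54/0.43 = 71.58 min.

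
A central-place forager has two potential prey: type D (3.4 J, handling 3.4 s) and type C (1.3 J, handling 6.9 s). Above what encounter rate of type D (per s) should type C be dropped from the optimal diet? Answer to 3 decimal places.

0.068 per s

At the threshold, the rate on type D alone equals the profitability of type C: λ·3.4/(1 + λ·3.4) = 1.3/6.9 = 0.1884.
Rearranging, λ(3.4 − 0.1884×3.4) = 0.1884, so λ = 0.1884/2.759 = 0.06828 per s.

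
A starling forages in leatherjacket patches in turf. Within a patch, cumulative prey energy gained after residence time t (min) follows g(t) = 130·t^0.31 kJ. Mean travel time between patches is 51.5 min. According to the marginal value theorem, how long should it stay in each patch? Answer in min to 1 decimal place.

By the marginal value theorem, leave when the instantaneous gain rate g'(t) equals the habitat-wide average g(t)/(T + t).
g'(t) = 0.31·130·t^-0.69. Setting 0.31·130·t^-0.69 = 130·t^0.31/(51.5+t) gives 0.31(51.5+t) = t, so 0.69·t = 0.31×51.5.
t* = 0.31×51.5/0.69 = 23.14 min.

23.1 min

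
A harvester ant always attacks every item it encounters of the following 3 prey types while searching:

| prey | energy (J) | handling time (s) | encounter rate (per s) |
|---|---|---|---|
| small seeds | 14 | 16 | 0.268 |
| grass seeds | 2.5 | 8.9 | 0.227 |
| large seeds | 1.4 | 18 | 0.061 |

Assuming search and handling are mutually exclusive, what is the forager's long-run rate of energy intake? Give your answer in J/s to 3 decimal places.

0.524 J/s

R = Σλ_iE_i / (1 + Σλ_ih_i)
Numerator: 0.268×14 + 0.227×2.5 + 0.061×1.4 = 4.405
Denominator: 1 + 0.268×16 + 0.227×8.9 + 0.061×18 = 8.406
R = 4.405/8.406 = 0.524 J/s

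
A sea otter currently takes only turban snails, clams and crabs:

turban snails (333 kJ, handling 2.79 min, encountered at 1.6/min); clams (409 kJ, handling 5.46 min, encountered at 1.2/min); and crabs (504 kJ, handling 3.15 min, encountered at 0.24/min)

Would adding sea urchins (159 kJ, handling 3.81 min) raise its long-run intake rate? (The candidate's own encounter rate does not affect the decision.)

Intake rate on the current diet: R = (1.6×333 + 1.2×409 + 0.24×504) / (1 + 1.6×2.79 + 1.2×5.46 + 0.24×3.15) = 1145/12.77 = 89.61 kJ/min.
Profitability of sea urchins: 159/3.81 = 41.73 kJ/min.
41.73 < 89.61, so adding sea urchins would lower the average — exclude it.

No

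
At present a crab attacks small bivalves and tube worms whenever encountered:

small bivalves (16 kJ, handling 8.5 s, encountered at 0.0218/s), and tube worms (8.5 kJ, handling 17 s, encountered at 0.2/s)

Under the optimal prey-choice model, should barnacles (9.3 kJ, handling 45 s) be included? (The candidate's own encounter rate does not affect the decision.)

No

Intake rate on the current diet: R = (0.0218×16 + 0.2×8.5) / (1 + 0.0218×8.5 + 0.2×17) = 2.049/4.585 = 0.4468 kJ/s.
Profitability of barnacles: 9.3/45 = 0.2067 kJ/s.
0.2067 < 0.4468, so adding barnacles would lower the average — exclude it.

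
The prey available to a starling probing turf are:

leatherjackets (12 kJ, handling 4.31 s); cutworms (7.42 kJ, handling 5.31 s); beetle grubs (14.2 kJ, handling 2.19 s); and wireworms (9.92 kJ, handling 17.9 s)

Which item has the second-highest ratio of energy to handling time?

leatherjackets

Profitability E/h (kJ/s): leatherjackets = 12/4.31 = 2.78, cutworms = 7.42/5.31 = 1.4, beetle grubs = 14.2/2.19 = 6.48, wireworms = 9.92/17.9 = 0.554.
Ranked: beetle grubs > leatherjackets > cutworms > wireworms.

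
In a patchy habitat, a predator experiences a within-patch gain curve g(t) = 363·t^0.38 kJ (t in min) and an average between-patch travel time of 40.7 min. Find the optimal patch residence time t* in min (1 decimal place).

By the marginal value theorem, leave when the instantaneous gain rate g'(t) equals the habitat-wide average g(t)/(T + t).
g'(t) = 0.38·363·t^-0.62. Setting 0.38·363·t^-0.62 = 363·t^0.38/(40.7+t) gives 0.38(40.7+t) = t, so 0.62·t = 0.38×40.7.
t* = 0.38×40.7/0.62 = 24.95 min.

24.9 min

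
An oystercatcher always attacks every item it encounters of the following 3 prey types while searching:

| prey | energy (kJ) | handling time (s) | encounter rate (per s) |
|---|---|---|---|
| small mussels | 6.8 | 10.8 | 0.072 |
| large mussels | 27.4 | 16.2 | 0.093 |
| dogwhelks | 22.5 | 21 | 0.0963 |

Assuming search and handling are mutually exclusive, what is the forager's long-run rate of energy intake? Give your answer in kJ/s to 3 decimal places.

0.981 kJ/s

R = (0.072×6.8 + 0.093×27.4 + 0.0963×22.5) / (1 + 0.072×10.8 + 0.093×16.2 + 0.0963×21) = 5.205/5.306 = 0.9808 kJ/s.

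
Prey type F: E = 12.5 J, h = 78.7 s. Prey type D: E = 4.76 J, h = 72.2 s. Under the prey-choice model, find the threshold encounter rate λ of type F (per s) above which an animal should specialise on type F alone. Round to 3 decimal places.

0.009 per s

Drop type D once their profitability E₂/h₂ falls below the rate achievable on type F alone: E₂/h₂ = λE₁/(1 + λh₁).
Solve for λ: λE₁h₂ = E₂(1 + λh₁) → λ(E₁h₂ − E₂h₁) = E₂ → λ = E₂/(E₁h₂ − E₂h₁).
λ = 4.76/(12.5×72.2 − 4.76×78.7) = 4.76/527.9 = 0.009017 per s.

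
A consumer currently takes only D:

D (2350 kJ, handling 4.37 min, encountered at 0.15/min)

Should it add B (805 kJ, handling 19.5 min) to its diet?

On D alone, R = ΣλE/(1+Σλh) = 352.5/1.655 = 212.9 kJ/min.
Profitability of B: 805/19.5 = 41.28 kJ/min.
41.28 < 212.9, so adding B would lower the average — exclude it.

No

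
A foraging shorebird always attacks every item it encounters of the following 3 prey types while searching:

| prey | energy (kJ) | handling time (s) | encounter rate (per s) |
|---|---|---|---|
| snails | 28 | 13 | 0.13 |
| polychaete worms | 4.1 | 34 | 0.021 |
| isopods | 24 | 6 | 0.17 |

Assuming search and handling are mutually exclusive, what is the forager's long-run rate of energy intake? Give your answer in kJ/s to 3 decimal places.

1.764 kJ/s

R = (0.13×28 + 0.021×4.1 + 0.17×24) / (1 + 0.13×13 + 0.021×34 + 0.17×6) = 7.806/4.424 = 1.764 kJ/s.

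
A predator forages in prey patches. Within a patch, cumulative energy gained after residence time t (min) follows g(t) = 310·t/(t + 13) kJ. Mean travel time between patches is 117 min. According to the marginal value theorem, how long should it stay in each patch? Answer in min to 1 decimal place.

Optimal t* satisfies g'(t*) = g(t*)/(T + t*).
g'(t) = 310·13/(t + 13)². Setting 310·13/(t+13)² = 310t/[(t+13)(117+t)] gives 13(117+t) = t(t+13), so t² = 13×117 = 1521.
t* = √1521 = 39 min.

39.0 min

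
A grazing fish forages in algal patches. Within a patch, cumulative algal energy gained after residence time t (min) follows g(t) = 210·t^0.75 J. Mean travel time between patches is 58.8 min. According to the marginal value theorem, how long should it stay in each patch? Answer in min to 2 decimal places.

176.40 min

Optimal t* satisfies g'(t*) = g(t*)/(T + t*).
g'(t) = 0.75·210·t^-0.25. Setting 0.75·210·t^-0.25 = 210·t^0.75/(58.8+t) gives 0.75(58.8+t) = t, so 0.25·t = 0.75×58.8.
t* = 0.75×58.8/0.25 = 176.4 min.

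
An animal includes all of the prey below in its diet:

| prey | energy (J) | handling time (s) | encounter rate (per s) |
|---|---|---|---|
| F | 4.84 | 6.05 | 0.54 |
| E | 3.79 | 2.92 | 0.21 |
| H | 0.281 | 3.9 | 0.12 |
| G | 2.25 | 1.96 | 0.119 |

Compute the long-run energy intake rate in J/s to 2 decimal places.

0.66 J/s

Energy encountered per unit search time: 0.54×4.84 + 0.21×3.79 + 0.12×0.281 + 0.119×2.25 = 3.711 J/s.
Handling time per unit search time: 0.54×6.05 + 0.21×2.92 + 0.12×3.9 + 0.119×1.96 = 4.581.
Rate = 3.711/(1 + 4.581) = 0.6649 J/s.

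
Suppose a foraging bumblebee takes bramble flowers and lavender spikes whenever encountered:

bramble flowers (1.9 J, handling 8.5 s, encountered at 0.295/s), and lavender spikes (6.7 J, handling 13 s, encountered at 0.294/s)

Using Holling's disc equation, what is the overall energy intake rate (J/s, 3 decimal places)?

0.345 J/s

R = (0.295×1.9 + 0.294×6.7) / (1 + 0.295×8.5 + 0.294×13) = 2.53/7.329 = 0.3452 J/s.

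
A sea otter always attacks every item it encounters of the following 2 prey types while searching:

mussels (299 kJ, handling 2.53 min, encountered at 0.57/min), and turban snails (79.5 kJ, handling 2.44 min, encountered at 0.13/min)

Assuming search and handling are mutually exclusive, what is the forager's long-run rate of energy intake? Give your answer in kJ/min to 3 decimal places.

65.511 kJ/min

R = (0.57×299 + 0.13×79.5) / (1 + 0.57×2.53 + 0.13×2.44) = 180.8/2.759 = 65.51 kJ/min.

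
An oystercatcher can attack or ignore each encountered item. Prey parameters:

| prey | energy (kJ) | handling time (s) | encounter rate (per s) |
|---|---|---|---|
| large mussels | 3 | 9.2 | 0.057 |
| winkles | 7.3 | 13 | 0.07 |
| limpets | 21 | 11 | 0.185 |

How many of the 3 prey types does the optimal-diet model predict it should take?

E/h in descending order: limpets 1.91, winkles 0.562, large mussels 0.326 kJ/s. The optimal diet is the largest prefix of this list for which every included type satisfies E_i/h_i > R on the types above it.
Rate on top 1: 1.28. winkles: 0.562 < 1.28 → exclude; stop.
Optimal diet: limpets — 1 of 3 types.

1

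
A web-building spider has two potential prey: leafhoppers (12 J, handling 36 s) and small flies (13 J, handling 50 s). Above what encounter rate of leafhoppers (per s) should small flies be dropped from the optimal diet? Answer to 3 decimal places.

0.098 per s

Drop small flies once their profitability E₂/h₂ falls below the rate achievable on leafhoppers alone: E₂/h₂ = λE₁/(1 + λh₁).
Solve for λ: λE₁h₂ = E₂(1 + λh₁) → λ(E₁h₂ − E₂h₁) = E₂ → λ = E₂/(E₁h₂ − E₂h₁).
λ = 13/(12×50 − 13×36) = 13/132 = 0.09848 per s.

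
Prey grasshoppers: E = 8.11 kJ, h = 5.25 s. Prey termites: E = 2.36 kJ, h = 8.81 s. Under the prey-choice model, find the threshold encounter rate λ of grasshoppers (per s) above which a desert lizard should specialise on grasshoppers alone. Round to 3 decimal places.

At the threshold, the rate on grasshoppers alone equals the profitability of termites: λ·8.11/(1 + λ·5.25) = 2.36/8.81 = 0.2679.
Rearranging, λ(8.11 − 0.2679×5.25) = 0.2679, so λ = 0.2679/6.704 = 0.03996 per s.

0.040 per s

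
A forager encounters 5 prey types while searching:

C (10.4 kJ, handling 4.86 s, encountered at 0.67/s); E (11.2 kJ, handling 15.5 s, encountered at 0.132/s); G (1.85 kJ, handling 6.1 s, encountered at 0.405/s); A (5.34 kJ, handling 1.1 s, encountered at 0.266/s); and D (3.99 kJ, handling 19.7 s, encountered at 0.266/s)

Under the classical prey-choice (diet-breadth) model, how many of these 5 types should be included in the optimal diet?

2

E/h in descending order: A 4.85, C 2.14, E 0.723, G 0.303, D 0.203 kJ/s. The optimal diet is the largest prefix of this list for which every included type satisfies E_i/h_i > R on the types above it.
Rate on top 1: 1.099. C: 2.14 > 1.099 → include.
Rate on top 2: 1.844. E: 0.723 < 1.844 → exclude; stop.
Optimal diet: A, C — 2 of 5 types.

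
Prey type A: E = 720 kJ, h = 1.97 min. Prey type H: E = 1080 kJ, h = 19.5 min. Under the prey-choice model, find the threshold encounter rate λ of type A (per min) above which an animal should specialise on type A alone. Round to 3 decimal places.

0.091 per min

Drop type H once their profitability E₂/h₂ falls below the rate achievable on type A alone: E₂/h₂ = λE₁/(1 + λh₁).
Solve for λ: λE₁h₂ = E₂(1 + λh₁) → λ(E₁h₂ − E₂h₁) = E₂ → λ = E₂/(E₁h₂ − E₂h₁).
λ = 1080/(720×19.5 − 1080×1.97) = 1080/1.191e+04 = 0.09066 per min.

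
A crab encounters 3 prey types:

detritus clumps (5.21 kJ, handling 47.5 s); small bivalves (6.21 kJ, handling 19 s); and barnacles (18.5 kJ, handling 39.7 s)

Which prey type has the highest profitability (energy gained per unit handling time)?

barnacles

In descending order of E/h:
barnacles: 18.5/39.7 = 0.466 kJ/s
small bivalves: 6.21/19 = 0.327 kJ/s
detritus clumps: 5.21/47.5 = 0.11 kJ/s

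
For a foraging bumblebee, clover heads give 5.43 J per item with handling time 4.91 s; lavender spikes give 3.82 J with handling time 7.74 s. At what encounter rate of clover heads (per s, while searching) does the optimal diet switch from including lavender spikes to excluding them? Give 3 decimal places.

At the threshold, the rate on clover heads alone equals the profitability of lavender spikes: λ·5.43/(1 + λ·4.91) = 3.82/7.74 = 0.4935.
Rearranging, λ(5.43 − 0.4935×4.91) = 0.4935, so λ = 0.4935/3.007 = 0.1641 per s.

0.164 per s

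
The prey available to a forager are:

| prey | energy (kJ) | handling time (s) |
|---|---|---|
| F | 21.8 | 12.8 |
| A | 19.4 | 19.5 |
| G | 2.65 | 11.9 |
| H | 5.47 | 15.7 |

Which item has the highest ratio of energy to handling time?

In descending order of E/h:
F: 21.8/12.8 = 1.7 kJ/s
A: 19.4/19.5 = 0.995 kJ/s
H: 5.47/15.7 = 0.348 kJ/s
G: 2.65/11.9 = 0.223 kJ/s

F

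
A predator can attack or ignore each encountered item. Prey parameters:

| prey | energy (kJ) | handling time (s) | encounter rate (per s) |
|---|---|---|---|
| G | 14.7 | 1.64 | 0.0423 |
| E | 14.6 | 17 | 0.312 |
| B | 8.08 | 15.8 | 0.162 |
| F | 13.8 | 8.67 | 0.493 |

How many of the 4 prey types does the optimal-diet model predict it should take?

E/h in descending order: G 8.96, F 1.59, E 0.859, B 0.511 kJ/s. The optimal diet is the largest prefix of this list for which every included type satisfies E_i/h_i > R on the types above it.
Rate on top 1: 0.5815. F: 1.59 > 0.5815 → include.
Rate on top 2: 1.39. E: 0.859 < 1.39 → exclude; stop.
Optimal diet: G, F — 2 of 4 types.

2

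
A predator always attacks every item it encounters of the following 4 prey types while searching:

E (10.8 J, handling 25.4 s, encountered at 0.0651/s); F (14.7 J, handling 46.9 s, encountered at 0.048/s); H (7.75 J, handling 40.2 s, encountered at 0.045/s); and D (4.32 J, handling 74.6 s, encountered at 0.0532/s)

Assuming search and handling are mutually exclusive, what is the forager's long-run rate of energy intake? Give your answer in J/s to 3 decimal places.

R = Σλ_iE_i / (1 + Σλ_ih_i)
Numerator: 0.0651×10.8 + 0.048×14.7 + 0.045×7.75 + 0.0532×4.32 = 1.987
Denominator: 1 + 0.0651×25.4 + 0.048×46.9 + 0.045×40.2 + 0.0532×74.6 = 10.68
R = 1.987/10.68 = 0.186 J/s

0.186 J/s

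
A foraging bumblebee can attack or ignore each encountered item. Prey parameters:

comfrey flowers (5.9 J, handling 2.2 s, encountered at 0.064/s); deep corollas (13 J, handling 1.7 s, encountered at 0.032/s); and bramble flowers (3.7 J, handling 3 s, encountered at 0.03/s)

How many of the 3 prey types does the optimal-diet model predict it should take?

Profitabilities (E/h, J/s): deep corollas 7.65, comfrey flowers 2.68, bramble flowers 1.23. Add prey in this order while the next type's profitability exceeds the intake rate on those already taken.
Rate on top 1: 0.3945. comfrey flowers: 2.68 > 0.3945 → include.
Rate on top 2: 0.664. bramble flowers: 1.23 > 0.664 → include.
Optimal diet: deep corollas, comfrey flowers, bramble flowers — 3 of 3 types.

3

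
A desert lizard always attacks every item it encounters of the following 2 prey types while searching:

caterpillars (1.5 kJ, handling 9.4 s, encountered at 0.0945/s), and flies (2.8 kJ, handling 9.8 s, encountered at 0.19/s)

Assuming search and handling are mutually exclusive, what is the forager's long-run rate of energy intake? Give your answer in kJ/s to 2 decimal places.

0.18 kJ/s

R = Σλ_iE_i / (1 + Σλ_ih_i)
Numerator: 0.0945×1.5 + 0.19×2.8 = 0.6737
Denominator: 1 + 0.0945×9.4 + 0.19×9.8 = 3.75
R = 0.6737/3.75 = 0.1797 kJ/s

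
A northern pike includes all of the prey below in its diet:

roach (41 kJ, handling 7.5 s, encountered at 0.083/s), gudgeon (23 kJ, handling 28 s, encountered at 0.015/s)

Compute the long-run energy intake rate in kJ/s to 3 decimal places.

R = (0.083×41 + 0.015×23) / (1 + 0.083×7.5 + 0.015×28) = 3.748/2.042 = 1.835 kJ/s.

1.835 kJ/s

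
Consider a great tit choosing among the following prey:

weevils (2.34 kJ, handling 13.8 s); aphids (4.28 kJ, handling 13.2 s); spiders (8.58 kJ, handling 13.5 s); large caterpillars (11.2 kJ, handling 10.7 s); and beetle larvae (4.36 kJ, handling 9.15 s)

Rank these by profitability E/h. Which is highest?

large caterpillars

In descending order of E/h:
large caterpillars: 11.2/10.7 = 1.05 kJ/s
spiders: 8.58/13.5 = 0.636 kJ/s
beetle larvae: 4.36/9.15 = 0.477 kJ/s
aphids: 4.28/13.2 = 0.324 kJ/s
weevils: 2.34/13.8 = 0.17 kJ/s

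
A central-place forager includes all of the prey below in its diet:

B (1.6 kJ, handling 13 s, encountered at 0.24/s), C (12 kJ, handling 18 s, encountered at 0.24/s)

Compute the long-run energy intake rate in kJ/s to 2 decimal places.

R = (0.24×1.6 + 0.24×12) / (1 + 0.24×13 + 0.24×18) = 3.264/8.44 = 0.3867 kJ/s.

0.39 kJ/s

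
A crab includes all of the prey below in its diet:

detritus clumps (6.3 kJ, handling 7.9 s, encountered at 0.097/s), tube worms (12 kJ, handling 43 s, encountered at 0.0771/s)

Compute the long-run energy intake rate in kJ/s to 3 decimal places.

Energy encountered per unit search time: 0.097×6.3 + 0.0771×12 = 1.536 kJ/s.
Handling time per unit search time: 0.097×7.9 + 0.0771×43 = 4.082.
Rate = 1.536/(1 + 4.082) = 0.3023 kJ/s.

0.302 kJ/s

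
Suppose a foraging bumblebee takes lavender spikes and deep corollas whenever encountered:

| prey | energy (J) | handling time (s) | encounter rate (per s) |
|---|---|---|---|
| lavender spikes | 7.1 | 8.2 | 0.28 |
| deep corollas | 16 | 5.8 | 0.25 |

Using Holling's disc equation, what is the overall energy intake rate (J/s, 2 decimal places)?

1.26 J/s

Energy encountered per unit search time: 0.28×7.1 + 0.25×16 = 5.988 J/s.
Handling time per unit search time: 0.28×8.2 + 0.25×5.8 = 3.746.
Rate = 5.988/(1 + 3.746) = 1.262 J/s.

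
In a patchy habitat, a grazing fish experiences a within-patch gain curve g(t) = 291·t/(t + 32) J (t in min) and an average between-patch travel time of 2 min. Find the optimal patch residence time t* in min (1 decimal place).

8.0 min

By the marginal value theorem, leave when the instantaneous gain rate g'(t) equals the habitat-wide average g(t)/(T + t).
g'(t) = 291·32/(t + 32)². Setting 291·32/(t+32)² = 291t/[(t+32)(2+t)] gives 32(2+t) = t(t+32), so t² = 32×2 = 64.
t* = √64 = 8 min.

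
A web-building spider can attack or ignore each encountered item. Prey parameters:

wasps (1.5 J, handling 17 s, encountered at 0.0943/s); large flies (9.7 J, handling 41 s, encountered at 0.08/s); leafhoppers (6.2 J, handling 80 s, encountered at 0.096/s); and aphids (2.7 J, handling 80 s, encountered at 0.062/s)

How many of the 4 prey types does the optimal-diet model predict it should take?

1

Profitabilities (E/h, J/s): large flies 0.237, wasps 0.0882, leafhoppers 0.0775, aphids 0.0338. Add prey in this order while the next type's profitability exceeds the intake rate on those already taken.
Rate on top 1: 0.1813. wasps: 0.0882 < 0.1813 → exclude; stop.
Optimal diet: large flies — 1 of 4 types.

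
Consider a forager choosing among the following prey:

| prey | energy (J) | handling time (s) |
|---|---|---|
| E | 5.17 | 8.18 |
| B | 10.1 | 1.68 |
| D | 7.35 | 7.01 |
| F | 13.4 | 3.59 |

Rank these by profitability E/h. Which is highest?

In descending order of E/h:
B: 10.1/1.68 = 6.01 J/s
F: 13.4/3.59 = 3.73 J/s
D: 7.35/7.01 = 1.05 J/s
E: 5.17/8.18 = 0.632 J/s

B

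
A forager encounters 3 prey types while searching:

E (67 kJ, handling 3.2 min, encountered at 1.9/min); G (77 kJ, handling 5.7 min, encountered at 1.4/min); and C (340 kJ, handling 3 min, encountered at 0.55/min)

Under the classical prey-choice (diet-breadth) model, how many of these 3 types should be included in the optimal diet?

1

Profitabilities (E/h, kJ/min): C 113, E 20.9, G 13.5. Add prey in this order while the next type's profitability exceeds the intake rate on those already taken.
Rate on top 1: 70.57. E: 20.9 < 70.57 → exclude; stop.
Optimal diet: C — 1 of 3 types.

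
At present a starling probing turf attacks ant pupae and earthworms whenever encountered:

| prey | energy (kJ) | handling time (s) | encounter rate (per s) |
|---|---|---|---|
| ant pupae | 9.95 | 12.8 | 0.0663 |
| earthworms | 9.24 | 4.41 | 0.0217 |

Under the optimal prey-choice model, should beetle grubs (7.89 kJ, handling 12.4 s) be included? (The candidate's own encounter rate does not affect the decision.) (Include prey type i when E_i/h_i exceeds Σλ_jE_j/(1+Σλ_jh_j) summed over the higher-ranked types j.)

Yes

On ant pupae and earthworms alone, R = ΣλE/(1+Σλh) = 0.8602/1.944 = 0.4424 kJ/s.
Profitability of beetle grubs: 7.89/12.4 = 0.6363 kJ/s.
0.6363 > 0.4424, so adding beetle grubs raises the average — include it.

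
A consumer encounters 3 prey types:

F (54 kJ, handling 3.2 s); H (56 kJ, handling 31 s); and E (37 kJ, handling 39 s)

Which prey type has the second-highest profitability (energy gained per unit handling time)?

H

In descending order of E/h:
F: 54/3.2 = 16.9 kJ/s
H: 56/31 = 1.81 kJ/s
E: 37/39 = 0.949 kJ/s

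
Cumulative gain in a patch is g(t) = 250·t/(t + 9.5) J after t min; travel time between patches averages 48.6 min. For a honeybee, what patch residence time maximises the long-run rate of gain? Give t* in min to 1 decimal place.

21.5 min

Optimal t* satisfies g'(t*) = g(t*)/(T + t*).
g'(t) = 250·9.5/(t + 9.5)². Setting 250·9.5/(t+9.5)² = 250t/[(t+9.5)(48.6+t)] gives 9.5(48.6+t) = t(t+9.5), so t² = 9.5×48.6 = 461.7.
t* = √461.7 = 21.49 min.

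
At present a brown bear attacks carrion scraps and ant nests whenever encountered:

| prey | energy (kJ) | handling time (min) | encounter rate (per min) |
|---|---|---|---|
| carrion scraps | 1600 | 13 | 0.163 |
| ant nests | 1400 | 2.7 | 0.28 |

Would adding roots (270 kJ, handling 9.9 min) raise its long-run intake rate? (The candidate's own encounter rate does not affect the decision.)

No

Current rate: (0.163×1600 + 0.28×1400)/(1 + 0.163×13 + 0.28×2.7) = 168.5 kJ/min.
Profitability of roots: 270/9.9 = 27.27 kJ/min.
Since 27.27 < R, time spent handling roots is better spent searching.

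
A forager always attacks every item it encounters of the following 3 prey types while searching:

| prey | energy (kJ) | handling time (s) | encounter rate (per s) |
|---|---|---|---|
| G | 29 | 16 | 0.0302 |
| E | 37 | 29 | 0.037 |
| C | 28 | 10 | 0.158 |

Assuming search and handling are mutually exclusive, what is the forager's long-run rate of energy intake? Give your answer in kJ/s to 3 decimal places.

R = (0.0302×29 + 0.037×37 + 0.158×28) / (1 + 0.0302×16 + 0.037×29 + 0.158×10) = 6.669/4.136 = 1.612 kJ/s.

1.612 kJ/s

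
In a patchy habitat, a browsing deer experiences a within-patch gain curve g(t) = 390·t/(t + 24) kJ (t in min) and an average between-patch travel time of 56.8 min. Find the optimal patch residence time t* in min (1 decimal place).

36.9 min

By the marginal value theorem, leave when the instantaneous gain rate g'(t) equals the habitat-wide average g(t)/(T + t).
g'(t) = 390·24/(t + 24)². Setting 390·24/(t+24)² = 390t/[(t+24)(56.8+t)] gives 24(56.8+t) = t(t+24), so t² = 24×56.8 = 1363.
t* = √1363 = 36.92 min.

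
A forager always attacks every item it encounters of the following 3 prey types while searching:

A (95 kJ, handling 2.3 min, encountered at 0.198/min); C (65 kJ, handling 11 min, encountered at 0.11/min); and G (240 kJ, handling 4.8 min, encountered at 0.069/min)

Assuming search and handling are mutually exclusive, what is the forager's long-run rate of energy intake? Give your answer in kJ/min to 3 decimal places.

R = Σλ_iE_i / (1 + Σλ_ih_i)
Numerator: 0.198×95 + 0.11×65 + 0.069×240 = 42.52
Denominator: 1 + 0.198×2.3 + 0.11×11 + 0.069×4.8 = 2.997
R = 42.52/2.997 = 14.19 kJ/min

14.189 kJ/min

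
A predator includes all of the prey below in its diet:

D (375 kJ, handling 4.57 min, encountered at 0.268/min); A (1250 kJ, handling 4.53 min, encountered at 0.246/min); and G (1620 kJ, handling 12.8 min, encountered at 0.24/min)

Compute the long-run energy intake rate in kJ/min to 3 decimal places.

Energy encountered per unit search time: 0.268×375 + 0.246×1250 + 0.24×1620 = 796.8 kJ/min.
Handling time per unit search time: 0.268×4.57 + 0.246×4.53 + 0.24×12.8 = 5.411.
Rate = 796.8/(1 + 5.411) = 124.3 kJ/min.

124.284 kJ/min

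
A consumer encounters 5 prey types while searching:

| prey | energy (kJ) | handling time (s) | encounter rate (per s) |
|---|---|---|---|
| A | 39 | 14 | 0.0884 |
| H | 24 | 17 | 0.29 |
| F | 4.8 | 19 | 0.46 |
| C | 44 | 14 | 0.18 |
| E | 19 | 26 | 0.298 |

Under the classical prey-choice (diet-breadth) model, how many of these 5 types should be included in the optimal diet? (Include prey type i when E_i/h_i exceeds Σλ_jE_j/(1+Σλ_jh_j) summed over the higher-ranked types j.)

2

Rank by E/h (kJ/s): C 3.14, A 2.79, H 1.41, E 0.731, F 0.253. Include each in turn until the next type's E/h falls below the running intake rate.
Rate on top 1: 2.25. A: 2.79 > 2.25 → include.
Rate on top 2: 2.389. H: 1.41 < 2.389 → exclude; stop.
Optimal diet: C, A — 2 of 5 types.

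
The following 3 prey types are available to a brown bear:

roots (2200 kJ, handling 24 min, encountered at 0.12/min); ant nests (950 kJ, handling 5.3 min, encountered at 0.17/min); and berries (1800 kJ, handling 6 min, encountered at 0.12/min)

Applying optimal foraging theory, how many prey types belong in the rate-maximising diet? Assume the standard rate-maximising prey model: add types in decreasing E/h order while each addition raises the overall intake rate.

2

E/h in descending order: berries 300, ant nests 179, roots 91.7 kJ/min. The optimal diet is the largest prefix of this list for which every included type satisfies E_i/h_i > R on the types above it.
Rate on top 1: 125.6. ant nests: 179 > 125.6 → include.
Rate on top 2: 144. roots: 91.7 < 144 → exclude; stop.
Optimal diet: berries, ant nests — 2 of 3 types.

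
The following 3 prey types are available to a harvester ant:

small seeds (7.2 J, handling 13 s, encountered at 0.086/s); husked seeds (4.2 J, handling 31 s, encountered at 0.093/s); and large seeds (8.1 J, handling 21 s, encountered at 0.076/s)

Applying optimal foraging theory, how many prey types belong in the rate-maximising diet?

2

Profitabilities (E/h, J/s): small seeds 0.554, large seeds 0.386, husked seeds 0.135. Add prey in this order while the next type's profitability exceeds the intake rate on those already taken.
Rate on top 1: 0.2924. large seeds: 0.386 > 0.2924 → include.
Rate on top 2: 0.3325. husked seeds: 0.135 < 0.3325 → exclude; stop.
Optimal diet: small seeds, large seeds — 2 of 3 types.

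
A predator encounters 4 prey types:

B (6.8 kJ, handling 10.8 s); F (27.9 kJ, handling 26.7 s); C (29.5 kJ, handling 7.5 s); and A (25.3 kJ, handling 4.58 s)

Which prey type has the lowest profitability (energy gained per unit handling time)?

Profitability E/h (kJ/s): B = 6.8/10.8 = 0.63, F = 27.9/26.7 = 1.04, C = 29.5/7.5 = 3.93, A = 25.3/4.58 = 5.52.
Ranked: A > C > F > B.

B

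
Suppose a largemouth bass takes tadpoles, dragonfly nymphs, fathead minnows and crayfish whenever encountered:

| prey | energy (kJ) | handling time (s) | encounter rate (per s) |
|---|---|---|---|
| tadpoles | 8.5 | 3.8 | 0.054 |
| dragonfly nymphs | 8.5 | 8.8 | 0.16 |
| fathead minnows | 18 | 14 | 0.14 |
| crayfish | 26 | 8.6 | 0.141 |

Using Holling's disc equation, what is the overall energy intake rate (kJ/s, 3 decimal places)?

R = (0.054×8.5 + 0.16×8.5 + 0.14×18 + 0.141×26) / (1 + 0.054×3.8 + 0.16×8.8 + 0.14×14 + 0.141×8.6) = 8.005/5.786 = 1.384 kJ/s.

1.384 kJ/s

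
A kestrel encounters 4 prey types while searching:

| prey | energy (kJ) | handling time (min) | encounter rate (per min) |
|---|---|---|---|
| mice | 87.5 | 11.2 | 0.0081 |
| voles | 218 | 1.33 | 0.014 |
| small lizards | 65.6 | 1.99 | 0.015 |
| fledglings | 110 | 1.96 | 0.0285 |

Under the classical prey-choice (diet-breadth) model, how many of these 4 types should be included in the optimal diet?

Rank by E/h (kJ/min): voles 164, fledglings 56.1, small lizards 33, mice 7.81. Include each in turn until the next type's E/h falls below the running intake rate.
Rate on top 1: 2.996. fledglings: 56.1 > 2.996 → include.
Rate on top 2: 5.758. small lizards: 33 > 5.758 → include.
Rate on top 3: 6.494. mice: 7.81 > 6.494 → include.
Optimal diet: voles, fledglings, small lizards, mice — 4 of 4 types.

4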